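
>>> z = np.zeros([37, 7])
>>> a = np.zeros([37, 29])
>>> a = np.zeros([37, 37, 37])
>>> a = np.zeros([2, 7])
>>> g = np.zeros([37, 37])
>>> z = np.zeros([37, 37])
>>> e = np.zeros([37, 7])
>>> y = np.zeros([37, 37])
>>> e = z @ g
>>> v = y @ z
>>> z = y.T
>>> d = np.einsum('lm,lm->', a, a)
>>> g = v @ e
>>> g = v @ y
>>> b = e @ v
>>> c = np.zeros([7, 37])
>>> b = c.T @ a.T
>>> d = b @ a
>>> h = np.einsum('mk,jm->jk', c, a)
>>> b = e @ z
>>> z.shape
(37, 37)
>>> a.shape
(2, 7)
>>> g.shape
(37, 37)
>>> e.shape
(37, 37)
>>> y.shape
(37, 37)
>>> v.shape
(37, 37)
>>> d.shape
(37, 7)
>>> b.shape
(37, 37)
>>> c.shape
(7, 37)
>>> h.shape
(2, 37)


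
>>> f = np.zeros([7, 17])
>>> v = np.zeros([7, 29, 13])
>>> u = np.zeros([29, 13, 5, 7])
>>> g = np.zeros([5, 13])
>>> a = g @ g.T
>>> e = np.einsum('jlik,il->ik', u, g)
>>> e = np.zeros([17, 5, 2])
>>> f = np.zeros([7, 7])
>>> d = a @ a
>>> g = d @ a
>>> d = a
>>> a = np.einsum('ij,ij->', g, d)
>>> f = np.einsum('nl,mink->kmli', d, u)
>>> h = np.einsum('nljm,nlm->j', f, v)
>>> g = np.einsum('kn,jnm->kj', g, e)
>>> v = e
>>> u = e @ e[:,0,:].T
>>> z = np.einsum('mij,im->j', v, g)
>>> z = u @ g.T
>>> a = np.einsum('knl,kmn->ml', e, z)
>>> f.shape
(7, 29, 5, 13)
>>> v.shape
(17, 5, 2)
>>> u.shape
(17, 5, 17)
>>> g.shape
(5, 17)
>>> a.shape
(5, 2)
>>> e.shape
(17, 5, 2)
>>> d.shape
(5, 5)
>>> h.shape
(5,)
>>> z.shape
(17, 5, 5)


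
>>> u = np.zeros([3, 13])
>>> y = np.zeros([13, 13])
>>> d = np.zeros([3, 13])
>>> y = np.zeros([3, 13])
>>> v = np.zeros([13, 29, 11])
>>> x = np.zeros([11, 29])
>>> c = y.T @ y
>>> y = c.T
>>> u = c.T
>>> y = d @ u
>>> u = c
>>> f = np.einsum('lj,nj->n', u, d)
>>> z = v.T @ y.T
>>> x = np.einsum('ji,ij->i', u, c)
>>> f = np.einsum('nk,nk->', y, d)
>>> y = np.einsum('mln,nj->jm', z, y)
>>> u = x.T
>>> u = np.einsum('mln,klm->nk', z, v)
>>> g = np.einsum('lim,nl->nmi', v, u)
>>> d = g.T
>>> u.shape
(3, 13)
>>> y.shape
(13, 11)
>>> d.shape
(29, 11, 3)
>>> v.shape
(13, 29, 11)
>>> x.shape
(13,)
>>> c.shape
(13, 13)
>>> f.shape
()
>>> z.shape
(11, 29, 3)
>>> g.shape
(3, 11, 29)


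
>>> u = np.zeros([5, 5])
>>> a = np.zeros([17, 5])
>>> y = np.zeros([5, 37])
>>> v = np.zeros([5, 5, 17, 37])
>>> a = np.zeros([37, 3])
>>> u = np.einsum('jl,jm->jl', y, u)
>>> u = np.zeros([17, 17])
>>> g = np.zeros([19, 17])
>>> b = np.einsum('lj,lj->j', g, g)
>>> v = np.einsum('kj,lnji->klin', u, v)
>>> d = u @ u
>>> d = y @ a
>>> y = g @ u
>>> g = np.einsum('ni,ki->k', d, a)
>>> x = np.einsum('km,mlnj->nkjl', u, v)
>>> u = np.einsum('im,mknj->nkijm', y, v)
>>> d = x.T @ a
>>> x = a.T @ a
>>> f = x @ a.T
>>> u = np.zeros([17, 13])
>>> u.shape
(17, 13)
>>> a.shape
(37, 3)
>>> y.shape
(19, 17)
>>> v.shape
(17, 5, 37, 5)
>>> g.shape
(37,)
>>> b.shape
(17,)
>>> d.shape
(5, 5, 17, 3)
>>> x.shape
(3, 3)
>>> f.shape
(3, 37)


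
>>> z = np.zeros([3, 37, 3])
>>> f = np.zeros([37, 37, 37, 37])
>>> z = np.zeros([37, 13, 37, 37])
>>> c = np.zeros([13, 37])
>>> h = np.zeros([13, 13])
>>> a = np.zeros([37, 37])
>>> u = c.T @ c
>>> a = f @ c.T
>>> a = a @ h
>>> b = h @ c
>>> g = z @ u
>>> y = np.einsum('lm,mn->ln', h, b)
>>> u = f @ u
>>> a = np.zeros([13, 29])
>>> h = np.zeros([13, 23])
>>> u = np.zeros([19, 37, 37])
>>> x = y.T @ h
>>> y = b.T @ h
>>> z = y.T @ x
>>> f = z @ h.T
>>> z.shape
(23, 23)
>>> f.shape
(23, 13)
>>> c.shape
(13, 37)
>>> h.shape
(13, 23)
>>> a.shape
(13, 29)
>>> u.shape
(19, 37, 37)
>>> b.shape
(13, 37)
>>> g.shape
(37, 13, 37, 37)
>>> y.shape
(37, 23)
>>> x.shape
(37, 23)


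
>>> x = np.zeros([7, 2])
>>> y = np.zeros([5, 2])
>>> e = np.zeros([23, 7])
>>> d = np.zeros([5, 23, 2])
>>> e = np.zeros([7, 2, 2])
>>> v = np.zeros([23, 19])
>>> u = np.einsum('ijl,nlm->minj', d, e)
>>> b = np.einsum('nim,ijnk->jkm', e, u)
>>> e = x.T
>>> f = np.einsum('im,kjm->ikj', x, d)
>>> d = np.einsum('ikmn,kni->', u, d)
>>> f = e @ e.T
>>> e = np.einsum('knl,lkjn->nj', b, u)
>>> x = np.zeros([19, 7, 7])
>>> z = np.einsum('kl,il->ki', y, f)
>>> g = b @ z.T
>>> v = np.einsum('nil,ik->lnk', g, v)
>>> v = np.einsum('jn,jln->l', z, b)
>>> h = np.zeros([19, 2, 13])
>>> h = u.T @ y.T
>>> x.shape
(19, 7, 7)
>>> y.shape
(5, 2)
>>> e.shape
(23, 7)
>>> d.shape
()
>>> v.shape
(23,)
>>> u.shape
(2, 5, 7, 23)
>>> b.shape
(5, 23, 2)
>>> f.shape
(2, 2)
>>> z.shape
(5, 2)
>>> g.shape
(5, 23, 5)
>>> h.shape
(23, 7, 5, 5)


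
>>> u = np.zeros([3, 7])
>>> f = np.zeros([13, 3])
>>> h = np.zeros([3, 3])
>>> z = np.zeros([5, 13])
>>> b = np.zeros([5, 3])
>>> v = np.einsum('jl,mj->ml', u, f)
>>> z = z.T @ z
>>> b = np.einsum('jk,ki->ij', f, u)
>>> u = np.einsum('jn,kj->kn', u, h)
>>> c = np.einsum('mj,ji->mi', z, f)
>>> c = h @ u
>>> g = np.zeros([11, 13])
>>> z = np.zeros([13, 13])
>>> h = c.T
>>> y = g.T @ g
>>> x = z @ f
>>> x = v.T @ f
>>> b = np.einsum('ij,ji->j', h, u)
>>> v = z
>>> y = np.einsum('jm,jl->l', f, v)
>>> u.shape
(3, 7)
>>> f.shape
(13, 3)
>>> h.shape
(7, 3)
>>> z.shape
(13, 13)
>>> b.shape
(3,)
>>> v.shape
(13, 13)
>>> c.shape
(3, 7)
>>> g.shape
(11, 13)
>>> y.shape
(13,)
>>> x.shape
(7, 3)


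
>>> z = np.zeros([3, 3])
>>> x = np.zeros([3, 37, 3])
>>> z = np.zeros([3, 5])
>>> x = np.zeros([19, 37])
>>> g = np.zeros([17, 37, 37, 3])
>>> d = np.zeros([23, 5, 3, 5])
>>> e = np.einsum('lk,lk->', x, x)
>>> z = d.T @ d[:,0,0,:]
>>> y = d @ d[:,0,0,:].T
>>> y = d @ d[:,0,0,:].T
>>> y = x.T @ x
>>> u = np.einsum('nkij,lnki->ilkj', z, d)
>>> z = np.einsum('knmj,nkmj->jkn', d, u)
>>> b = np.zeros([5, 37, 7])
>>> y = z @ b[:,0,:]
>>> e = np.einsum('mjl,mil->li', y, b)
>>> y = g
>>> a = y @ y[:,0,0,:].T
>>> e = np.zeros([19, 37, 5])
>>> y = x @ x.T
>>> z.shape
(5, 23, 5)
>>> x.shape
(19, 37)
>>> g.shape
(17, 37, 37, 3)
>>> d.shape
(23, 5, 3, 5)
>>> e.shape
(19, 37, 5)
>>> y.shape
(19, 19)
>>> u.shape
(5, 23, 3, 5)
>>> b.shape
(5, 37, 7)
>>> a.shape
(17, 37, 37, 17)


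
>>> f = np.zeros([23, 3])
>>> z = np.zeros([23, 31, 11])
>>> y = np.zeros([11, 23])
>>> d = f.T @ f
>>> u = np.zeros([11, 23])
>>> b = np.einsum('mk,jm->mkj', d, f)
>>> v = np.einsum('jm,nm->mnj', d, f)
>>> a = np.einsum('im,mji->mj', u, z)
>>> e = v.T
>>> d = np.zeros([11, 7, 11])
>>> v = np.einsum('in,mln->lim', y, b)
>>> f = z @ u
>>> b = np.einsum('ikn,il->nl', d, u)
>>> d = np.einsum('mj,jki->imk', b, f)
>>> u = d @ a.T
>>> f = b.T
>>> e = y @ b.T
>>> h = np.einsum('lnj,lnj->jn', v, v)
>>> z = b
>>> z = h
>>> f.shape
(23, 11)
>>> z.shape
(3, 11)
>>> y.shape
(11, 23)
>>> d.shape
(23, 11, 31)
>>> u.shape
(23, 11, 23)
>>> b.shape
(11, 23)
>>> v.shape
(3, 11, 3)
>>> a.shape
(23, 31)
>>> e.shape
(11, 11)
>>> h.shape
(3, 11)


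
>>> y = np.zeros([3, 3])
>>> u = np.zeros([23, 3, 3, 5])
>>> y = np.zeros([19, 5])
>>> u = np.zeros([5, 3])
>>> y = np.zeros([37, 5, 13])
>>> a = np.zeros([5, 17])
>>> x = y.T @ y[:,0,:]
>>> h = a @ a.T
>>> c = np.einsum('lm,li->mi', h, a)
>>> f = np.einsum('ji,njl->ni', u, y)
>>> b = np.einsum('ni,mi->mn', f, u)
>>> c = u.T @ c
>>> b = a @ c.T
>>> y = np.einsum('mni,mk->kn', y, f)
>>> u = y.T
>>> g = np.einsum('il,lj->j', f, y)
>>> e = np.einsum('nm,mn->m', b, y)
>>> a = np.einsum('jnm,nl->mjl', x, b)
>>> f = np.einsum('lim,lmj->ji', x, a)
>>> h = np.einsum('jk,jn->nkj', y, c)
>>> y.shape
(3, 5)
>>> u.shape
(5, 3)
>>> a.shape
(13, 13, 3)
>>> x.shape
(13, 5, 13)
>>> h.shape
(17, 5, 3)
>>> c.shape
(3, 17)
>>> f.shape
(3, 5)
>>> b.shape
(5, 3)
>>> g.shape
(5,)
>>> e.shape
(3,)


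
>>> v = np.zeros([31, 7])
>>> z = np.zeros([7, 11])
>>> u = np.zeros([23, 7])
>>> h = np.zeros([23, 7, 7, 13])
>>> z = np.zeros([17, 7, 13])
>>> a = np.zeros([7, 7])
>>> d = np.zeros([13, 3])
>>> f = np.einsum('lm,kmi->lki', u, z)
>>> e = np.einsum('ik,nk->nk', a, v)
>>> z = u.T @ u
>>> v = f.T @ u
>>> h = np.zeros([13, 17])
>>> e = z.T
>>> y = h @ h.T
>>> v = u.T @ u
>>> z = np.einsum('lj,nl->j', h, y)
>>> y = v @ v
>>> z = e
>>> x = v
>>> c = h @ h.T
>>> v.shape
(7, 7)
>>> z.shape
(7, 7)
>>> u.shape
(23, 7)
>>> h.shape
(13, 17)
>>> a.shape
(7, 7)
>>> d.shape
(13, 3)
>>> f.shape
(23, 17, 13)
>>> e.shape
(7, 7)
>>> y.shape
(7, 7)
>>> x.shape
(7, 7)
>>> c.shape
(13, 13)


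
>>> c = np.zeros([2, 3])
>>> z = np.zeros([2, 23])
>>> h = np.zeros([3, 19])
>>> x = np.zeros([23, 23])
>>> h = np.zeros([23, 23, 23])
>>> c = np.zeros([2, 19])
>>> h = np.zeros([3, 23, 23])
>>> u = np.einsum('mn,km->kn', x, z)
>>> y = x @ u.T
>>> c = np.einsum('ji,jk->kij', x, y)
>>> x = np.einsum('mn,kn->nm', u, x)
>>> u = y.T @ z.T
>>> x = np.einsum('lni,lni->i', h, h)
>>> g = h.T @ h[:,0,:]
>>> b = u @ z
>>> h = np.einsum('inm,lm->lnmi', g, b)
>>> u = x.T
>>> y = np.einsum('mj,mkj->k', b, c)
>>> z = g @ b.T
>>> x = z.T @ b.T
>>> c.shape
(2, 23, 23)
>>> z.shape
(23, 23, 2)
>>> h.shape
(2, 23, 23, 23)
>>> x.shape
(2, 23, 2)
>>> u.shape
(23,)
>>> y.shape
(23,)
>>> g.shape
(23, 23, 23)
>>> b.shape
(2, 23)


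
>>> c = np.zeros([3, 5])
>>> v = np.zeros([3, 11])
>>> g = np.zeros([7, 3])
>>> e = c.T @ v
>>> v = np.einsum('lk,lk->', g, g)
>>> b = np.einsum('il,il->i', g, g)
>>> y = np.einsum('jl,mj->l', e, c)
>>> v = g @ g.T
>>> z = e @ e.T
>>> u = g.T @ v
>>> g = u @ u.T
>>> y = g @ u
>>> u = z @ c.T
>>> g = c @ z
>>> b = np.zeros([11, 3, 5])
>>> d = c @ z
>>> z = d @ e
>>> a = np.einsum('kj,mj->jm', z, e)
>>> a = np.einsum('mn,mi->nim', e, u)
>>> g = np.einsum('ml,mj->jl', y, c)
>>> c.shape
(3, 5)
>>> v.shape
(7, 7)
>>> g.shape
(5, 7)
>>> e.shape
(5, 11)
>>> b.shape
(11, 3, 5)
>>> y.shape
(3, 7)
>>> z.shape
(3, 11)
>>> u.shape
(5, 3)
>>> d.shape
(3, 5)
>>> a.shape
(11, 3, 5)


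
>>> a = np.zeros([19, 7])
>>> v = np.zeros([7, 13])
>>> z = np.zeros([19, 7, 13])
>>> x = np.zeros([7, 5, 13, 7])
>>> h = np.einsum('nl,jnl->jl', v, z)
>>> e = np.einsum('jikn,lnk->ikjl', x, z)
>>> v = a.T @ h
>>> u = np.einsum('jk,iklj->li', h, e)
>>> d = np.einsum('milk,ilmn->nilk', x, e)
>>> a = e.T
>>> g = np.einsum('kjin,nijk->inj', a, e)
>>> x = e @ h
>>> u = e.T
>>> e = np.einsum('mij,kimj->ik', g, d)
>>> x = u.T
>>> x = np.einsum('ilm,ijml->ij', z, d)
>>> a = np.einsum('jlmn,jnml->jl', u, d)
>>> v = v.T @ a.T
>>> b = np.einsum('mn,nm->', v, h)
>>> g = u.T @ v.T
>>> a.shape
(19, 7)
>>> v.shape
(13, 19)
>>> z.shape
(19, 7, 13)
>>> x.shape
(19, 5)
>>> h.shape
(19, 13)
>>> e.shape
(5, 19)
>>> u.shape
(19, 7, 13, 5)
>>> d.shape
(19, 5, 13, 7)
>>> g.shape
(5, 13, 7, 13)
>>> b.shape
()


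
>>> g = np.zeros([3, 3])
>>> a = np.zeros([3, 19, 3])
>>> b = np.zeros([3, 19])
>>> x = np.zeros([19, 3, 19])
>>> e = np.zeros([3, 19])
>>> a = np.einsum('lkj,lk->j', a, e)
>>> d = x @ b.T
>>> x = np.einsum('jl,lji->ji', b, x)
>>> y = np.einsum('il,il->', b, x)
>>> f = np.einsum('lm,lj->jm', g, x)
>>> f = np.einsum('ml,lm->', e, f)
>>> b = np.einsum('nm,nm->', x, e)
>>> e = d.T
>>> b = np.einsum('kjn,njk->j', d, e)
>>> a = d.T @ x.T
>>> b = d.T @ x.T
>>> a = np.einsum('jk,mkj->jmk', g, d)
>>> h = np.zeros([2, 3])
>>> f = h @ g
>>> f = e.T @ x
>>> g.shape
(3, 3)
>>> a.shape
(3, 19, 3)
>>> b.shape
(3, 3, 3)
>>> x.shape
(3, 19)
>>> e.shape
(3, 3, 19)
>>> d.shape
(19, 3, 3)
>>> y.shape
()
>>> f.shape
(19, 3, 19)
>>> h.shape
(2, 3)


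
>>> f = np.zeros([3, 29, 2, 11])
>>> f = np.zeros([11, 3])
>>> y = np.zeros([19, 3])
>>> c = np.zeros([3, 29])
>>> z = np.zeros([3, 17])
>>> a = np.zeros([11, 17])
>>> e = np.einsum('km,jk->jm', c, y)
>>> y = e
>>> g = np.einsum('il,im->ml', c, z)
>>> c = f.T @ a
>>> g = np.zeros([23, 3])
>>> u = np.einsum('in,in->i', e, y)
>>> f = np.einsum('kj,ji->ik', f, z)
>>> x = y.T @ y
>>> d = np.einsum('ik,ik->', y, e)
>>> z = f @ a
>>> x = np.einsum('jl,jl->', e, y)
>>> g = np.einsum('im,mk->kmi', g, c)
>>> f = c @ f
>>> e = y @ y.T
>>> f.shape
(3, 11)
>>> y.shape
(19, 29)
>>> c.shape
(3, 17)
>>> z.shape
(17, 17)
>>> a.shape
(11, 17)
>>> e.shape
(19, 19)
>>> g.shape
(17, 3, 23)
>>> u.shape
(19,)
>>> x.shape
()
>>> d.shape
()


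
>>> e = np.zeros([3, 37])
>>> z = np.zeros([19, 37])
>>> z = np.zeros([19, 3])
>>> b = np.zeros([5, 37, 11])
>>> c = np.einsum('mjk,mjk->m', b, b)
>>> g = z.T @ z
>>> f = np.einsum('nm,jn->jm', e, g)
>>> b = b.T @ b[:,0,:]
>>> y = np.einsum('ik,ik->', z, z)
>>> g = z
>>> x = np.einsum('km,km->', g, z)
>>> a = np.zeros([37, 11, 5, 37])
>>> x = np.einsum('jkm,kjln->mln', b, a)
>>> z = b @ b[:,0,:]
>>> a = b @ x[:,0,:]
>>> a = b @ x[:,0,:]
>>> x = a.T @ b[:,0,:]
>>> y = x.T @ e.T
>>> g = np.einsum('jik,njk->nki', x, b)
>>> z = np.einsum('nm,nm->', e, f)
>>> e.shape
(3, 37)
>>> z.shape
()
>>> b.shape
(11, 37, 11)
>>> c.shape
(5,)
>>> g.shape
(11, 11, 37)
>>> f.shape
(3, 37)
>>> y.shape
(11, 37, 3)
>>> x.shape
(37, 37, 11)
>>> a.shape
(11, 37, 37)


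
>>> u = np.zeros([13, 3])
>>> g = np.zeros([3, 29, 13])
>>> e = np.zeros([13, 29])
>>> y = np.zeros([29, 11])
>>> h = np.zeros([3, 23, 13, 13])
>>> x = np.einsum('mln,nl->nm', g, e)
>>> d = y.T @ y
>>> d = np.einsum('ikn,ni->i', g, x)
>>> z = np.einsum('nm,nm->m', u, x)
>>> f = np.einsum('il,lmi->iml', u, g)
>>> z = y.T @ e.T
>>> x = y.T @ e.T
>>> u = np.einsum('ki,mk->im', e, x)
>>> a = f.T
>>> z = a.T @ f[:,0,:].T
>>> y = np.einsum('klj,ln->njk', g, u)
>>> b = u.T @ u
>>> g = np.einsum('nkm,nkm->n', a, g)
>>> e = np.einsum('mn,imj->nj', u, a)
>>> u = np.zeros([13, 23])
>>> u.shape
(13, 23)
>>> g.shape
(3,)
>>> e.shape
(11, 13)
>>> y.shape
(11, 13, 3)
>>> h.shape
(3, 23, 13, 13)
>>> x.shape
(11, 13)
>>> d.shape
(3,)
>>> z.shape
(13, 29, 13)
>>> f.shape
(13, 29, 3)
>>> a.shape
(3, 29, 13)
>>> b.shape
(11, 11)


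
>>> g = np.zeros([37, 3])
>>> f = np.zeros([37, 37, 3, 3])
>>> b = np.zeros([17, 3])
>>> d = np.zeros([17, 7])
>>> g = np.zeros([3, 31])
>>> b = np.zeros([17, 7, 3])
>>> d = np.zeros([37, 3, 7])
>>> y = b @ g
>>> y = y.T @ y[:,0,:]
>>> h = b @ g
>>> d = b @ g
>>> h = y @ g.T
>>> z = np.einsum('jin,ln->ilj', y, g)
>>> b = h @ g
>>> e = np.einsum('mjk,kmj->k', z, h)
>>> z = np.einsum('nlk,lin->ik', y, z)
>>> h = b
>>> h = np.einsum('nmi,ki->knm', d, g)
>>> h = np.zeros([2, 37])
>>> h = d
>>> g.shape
(3, 31)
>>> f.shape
(37, 37, 3, 3)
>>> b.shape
(31, 7, 31)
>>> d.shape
(17, 7, 31)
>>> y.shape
(31, 7, 31)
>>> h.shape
(17, 7, 31)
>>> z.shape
(3, 31)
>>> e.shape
(31,)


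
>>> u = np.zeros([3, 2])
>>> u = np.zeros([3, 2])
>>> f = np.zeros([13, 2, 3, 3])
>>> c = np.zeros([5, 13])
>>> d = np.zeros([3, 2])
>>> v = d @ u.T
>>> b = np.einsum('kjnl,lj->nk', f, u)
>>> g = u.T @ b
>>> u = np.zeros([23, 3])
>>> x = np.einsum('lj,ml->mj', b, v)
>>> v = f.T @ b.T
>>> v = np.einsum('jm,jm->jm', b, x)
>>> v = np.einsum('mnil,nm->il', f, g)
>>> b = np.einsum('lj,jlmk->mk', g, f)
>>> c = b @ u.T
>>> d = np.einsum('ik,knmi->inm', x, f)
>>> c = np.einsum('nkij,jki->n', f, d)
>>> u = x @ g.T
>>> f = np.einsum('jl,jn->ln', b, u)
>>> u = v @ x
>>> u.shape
(3, 13)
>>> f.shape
(3, 2)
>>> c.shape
(13,)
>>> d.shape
(3, 2, 3)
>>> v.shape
(3, 3)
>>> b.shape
(3, 3)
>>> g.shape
(2, 13)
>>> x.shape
(3, 13)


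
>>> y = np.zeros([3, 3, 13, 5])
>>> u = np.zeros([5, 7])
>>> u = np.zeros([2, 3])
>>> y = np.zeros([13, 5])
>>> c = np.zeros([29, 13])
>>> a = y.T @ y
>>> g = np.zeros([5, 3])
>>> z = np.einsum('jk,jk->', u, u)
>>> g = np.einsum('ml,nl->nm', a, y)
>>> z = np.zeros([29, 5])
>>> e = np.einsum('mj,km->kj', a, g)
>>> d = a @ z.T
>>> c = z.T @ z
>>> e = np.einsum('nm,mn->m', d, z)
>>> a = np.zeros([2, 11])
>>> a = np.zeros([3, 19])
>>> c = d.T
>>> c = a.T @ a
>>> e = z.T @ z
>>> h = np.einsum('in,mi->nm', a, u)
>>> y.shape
(13, 5)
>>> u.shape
(2, 3)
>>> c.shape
(19, 19)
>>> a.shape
(3, 19)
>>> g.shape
(13, 5)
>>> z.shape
(29, 5)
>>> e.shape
(5, 5)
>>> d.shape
(5, 29)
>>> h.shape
(19, 2)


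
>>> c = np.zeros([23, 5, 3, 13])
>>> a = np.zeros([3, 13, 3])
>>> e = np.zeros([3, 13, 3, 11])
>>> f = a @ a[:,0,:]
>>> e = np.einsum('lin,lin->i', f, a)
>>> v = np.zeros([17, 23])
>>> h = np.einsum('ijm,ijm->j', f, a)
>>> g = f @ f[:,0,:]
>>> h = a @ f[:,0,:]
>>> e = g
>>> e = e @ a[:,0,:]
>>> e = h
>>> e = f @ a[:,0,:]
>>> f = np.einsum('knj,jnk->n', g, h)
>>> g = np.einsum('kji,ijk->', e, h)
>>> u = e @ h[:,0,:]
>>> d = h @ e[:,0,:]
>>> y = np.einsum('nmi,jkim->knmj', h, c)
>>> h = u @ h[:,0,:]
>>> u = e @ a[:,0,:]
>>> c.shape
(23, 5, 3, 13)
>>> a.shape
(3, 13, 3)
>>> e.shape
(3, 13, 3)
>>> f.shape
(13,)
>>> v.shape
(17, 23)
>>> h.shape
(3, 13, 3)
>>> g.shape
()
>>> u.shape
(3, 13, 3)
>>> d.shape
(3, 13, 3)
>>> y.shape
(5, 3, 13, 23)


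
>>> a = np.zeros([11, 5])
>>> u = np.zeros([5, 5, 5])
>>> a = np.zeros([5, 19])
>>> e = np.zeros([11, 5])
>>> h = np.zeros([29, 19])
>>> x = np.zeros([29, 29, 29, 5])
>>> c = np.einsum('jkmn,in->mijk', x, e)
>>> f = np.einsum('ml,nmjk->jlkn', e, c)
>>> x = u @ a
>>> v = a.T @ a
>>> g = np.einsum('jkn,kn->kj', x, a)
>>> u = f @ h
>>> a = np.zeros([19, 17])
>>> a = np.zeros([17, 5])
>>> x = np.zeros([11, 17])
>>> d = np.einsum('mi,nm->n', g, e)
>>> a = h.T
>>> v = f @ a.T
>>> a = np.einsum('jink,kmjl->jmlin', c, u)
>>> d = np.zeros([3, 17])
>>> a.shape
(29, 5, 19, 11, 29)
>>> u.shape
(29, 5, 29, 19)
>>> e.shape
(11, 5)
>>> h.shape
(29, 19)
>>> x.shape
(11, 17)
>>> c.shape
(29, 11, 29, 29)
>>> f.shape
(29, 5, 29, 29)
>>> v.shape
(29, 5, 29, 19)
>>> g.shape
(5, 5)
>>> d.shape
(3, 17)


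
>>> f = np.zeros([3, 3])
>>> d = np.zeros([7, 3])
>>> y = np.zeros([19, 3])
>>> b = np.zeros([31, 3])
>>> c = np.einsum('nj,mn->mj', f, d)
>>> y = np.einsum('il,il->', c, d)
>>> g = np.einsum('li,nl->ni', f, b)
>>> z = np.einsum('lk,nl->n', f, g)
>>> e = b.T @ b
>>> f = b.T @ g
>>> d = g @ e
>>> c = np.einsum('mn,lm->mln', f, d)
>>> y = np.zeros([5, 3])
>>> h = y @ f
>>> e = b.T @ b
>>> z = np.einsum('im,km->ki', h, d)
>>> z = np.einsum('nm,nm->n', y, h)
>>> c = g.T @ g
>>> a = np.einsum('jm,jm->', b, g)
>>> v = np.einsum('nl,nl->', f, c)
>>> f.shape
(3, 3)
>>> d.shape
(31, 3)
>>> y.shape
(5, 3)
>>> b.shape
(31, 3)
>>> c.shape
(3, 3)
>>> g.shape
(31, 3)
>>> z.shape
(5,)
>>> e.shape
(3, 3)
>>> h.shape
(5, 3)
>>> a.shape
()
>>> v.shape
()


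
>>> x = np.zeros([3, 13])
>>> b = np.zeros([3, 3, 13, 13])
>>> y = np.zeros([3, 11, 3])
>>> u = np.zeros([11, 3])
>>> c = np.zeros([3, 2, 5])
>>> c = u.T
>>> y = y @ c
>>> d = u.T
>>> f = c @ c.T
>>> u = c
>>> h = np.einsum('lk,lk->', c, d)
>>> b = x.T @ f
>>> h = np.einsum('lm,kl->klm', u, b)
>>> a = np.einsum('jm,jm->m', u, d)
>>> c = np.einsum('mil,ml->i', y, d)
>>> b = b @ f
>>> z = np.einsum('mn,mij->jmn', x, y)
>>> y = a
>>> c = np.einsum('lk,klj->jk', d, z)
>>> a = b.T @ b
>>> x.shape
(3, 13)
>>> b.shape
(13, 3)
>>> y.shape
(11,)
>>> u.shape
(3, 11)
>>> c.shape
(13, 11)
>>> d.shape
(3, 11)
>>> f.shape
(3, 3)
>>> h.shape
(13, 3, 11)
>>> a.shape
(3, 3)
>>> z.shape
(11, 3, 13)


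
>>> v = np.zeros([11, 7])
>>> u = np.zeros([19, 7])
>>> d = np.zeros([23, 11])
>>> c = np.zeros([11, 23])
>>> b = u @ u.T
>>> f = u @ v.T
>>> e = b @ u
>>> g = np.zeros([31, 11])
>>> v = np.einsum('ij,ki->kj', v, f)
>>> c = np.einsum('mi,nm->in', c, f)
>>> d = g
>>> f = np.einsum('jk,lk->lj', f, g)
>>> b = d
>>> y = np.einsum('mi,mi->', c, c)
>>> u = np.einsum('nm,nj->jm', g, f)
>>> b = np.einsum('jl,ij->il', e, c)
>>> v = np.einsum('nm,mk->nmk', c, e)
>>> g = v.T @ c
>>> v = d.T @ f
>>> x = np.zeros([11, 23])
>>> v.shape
(11, 19)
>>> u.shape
(19, 11)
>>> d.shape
(31, 11)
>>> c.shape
(23, 19)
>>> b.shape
(23, 7)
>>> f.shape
(31, 19)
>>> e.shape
(19, 7)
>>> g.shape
(7, 19, 19)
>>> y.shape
()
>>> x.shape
(11, 23)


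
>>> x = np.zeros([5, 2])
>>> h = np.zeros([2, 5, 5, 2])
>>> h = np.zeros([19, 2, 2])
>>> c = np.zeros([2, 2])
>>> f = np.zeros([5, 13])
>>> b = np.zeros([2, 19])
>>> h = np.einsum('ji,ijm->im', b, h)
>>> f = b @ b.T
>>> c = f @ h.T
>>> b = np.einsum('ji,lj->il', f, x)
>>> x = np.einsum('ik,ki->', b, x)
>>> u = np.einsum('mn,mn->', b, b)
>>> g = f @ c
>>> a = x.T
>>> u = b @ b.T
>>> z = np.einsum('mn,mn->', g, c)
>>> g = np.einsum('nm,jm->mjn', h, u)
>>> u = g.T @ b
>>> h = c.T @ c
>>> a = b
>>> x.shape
()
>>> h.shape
(19, 19)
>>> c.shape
(2, 19)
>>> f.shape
(2, 2)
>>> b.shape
(2, 5)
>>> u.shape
(19, 2, 5)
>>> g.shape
(2, 2, 19)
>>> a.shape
(2, 5)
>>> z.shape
()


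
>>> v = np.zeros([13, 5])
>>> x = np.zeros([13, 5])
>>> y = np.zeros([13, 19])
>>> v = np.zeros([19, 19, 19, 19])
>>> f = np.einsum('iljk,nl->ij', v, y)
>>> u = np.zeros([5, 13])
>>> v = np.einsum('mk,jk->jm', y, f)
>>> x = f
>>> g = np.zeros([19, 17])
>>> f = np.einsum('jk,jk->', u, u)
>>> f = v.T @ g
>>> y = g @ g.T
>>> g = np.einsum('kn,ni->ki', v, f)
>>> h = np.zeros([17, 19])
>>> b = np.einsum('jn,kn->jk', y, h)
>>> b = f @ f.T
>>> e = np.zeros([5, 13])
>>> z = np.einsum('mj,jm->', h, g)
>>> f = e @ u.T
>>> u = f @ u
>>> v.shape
(19, 13)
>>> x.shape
(19, 19)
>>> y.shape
(19, 19)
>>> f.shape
(5, 5)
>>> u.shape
(5, 13)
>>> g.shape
(19, 17)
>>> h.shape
(17, 19)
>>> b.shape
(13, 13)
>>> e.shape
(5, 13)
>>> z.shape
()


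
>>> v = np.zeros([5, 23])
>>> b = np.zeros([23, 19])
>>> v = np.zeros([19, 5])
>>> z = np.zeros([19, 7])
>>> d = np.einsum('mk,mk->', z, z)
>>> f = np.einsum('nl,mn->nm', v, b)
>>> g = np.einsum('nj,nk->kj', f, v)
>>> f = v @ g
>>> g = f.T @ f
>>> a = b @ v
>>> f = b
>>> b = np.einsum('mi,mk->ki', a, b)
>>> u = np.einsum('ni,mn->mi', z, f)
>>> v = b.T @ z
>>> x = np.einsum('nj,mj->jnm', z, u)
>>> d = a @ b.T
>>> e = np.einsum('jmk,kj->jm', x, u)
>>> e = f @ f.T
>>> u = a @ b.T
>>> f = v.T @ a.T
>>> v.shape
(5, 7)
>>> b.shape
(19, 5)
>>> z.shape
(19, 7)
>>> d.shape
(23, 19)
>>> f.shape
(7, 23)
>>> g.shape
(23, 23)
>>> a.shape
(23, 5)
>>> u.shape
(23, 19)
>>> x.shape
(7, 19, 23)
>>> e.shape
(23, 23)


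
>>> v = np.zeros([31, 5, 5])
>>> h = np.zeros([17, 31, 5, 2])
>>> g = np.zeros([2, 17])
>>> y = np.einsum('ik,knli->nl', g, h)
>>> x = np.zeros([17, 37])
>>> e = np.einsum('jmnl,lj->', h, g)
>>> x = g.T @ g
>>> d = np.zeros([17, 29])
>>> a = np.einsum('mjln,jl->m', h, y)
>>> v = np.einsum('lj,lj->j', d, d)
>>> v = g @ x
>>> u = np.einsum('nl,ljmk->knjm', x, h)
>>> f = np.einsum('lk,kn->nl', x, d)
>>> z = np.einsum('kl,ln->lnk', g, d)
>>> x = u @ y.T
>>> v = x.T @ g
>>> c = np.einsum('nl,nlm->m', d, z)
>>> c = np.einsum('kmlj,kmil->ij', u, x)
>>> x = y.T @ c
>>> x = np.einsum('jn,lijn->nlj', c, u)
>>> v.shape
(31, 31, 17, 17)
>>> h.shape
(17, 31, 5, 2)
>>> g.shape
(2, 17)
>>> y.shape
(31, 5)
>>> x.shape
(5, 2, 31)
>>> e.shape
()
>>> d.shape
(17, 29)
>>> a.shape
(17,)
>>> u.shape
(2, 17, 31, 5)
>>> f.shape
(29, 17)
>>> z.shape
(17, 29, 2)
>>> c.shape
(31, 5)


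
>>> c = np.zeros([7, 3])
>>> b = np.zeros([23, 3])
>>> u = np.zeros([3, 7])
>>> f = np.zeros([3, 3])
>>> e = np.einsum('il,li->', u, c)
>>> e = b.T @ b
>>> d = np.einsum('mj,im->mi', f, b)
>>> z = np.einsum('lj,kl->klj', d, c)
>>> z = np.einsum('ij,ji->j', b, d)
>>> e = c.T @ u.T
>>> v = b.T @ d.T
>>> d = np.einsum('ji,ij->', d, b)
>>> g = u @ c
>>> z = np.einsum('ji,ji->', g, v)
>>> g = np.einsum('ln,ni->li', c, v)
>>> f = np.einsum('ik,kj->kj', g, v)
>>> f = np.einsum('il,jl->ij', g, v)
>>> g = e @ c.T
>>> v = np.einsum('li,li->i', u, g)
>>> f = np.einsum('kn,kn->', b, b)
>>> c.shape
(7, 3)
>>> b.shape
(23, 3)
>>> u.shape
(3, 7)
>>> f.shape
()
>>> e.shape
(3, 3)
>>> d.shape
()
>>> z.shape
()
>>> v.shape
(7,)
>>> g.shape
(3, 7)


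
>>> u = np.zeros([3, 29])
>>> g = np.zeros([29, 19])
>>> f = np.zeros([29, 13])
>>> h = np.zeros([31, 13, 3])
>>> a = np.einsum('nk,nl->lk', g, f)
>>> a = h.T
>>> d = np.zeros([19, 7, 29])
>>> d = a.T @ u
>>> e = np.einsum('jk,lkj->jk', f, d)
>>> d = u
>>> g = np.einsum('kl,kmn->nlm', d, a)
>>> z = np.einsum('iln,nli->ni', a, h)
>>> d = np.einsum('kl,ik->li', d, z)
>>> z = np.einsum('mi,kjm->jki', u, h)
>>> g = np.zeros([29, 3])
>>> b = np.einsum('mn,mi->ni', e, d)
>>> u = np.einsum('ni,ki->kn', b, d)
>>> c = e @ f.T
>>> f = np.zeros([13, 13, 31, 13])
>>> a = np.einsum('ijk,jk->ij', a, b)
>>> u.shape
(29, 13)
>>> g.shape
(29, 3)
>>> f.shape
(13, 13, 31, 13)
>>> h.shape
(31, 13, 3)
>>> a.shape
(3, 13)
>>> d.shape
(29, 31)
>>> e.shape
(29, 13)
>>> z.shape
(13, 31, 29)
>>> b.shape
(13, 31)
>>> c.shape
(29, 29)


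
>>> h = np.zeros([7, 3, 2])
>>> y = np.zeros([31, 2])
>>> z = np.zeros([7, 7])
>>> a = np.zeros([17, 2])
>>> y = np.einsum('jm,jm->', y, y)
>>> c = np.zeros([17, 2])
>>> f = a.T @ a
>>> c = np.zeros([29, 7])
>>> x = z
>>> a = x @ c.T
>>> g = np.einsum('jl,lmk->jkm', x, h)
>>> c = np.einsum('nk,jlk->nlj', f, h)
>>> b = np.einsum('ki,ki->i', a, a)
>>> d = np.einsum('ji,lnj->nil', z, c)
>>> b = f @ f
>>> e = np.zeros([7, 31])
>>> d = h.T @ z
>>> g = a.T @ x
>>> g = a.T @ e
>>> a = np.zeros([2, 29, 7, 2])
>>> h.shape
(7, 3, 2)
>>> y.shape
()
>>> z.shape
(7, 7)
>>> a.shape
(2, 29, 7, 2)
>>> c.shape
(2, 3, 7)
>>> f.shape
(2, 2)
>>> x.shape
(7, 7)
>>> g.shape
(29, 31)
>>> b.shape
(2, 2)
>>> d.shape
(2, 3, 7)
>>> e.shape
(7, 31)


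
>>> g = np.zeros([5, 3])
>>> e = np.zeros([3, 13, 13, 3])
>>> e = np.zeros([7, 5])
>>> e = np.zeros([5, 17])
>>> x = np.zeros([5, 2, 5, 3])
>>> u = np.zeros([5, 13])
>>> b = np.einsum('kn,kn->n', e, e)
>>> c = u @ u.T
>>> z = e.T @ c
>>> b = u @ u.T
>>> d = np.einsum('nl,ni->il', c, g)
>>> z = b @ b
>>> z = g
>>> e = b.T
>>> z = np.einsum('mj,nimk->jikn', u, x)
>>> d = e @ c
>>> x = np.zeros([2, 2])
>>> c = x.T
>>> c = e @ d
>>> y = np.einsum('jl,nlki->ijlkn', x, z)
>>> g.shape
(5, 3)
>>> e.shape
(5, 5)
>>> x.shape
(2, 2)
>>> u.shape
(5, 13)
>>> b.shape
(5, 5)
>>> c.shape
(5, 5)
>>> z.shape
(13, 2, 3, 5)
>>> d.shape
(5, 5)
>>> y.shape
(5, 2, 2, 3, 13)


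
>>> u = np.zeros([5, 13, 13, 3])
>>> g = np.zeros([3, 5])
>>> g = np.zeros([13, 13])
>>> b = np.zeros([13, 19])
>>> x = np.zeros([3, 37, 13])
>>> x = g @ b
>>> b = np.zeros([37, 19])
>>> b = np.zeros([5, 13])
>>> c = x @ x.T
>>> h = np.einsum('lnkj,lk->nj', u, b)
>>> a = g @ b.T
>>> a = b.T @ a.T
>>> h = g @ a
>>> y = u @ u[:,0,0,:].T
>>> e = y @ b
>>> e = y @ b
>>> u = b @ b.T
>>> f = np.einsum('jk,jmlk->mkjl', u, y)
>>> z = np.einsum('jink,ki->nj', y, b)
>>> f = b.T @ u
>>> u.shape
(5, 5)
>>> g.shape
(13, 13)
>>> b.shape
(5, 13)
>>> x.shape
(13, 19)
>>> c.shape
(13, 13)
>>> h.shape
(13, 13)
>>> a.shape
(13, 13)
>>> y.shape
(5, 13, 13, 5)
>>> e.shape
(5, 13, 13, 13)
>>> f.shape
(13, 5)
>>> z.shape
(13, 5)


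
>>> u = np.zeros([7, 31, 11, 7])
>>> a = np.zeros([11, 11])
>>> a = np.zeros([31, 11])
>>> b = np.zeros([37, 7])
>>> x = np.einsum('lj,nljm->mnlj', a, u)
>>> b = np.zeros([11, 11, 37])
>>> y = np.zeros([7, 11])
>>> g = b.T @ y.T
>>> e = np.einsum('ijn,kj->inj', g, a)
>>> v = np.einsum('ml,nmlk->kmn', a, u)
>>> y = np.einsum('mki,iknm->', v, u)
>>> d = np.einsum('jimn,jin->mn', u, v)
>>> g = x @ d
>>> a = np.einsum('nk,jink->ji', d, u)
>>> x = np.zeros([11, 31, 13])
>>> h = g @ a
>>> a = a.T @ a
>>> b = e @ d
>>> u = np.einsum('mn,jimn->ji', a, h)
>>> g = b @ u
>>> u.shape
(7, 7)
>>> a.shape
(31, 31)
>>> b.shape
(37, 7, 7)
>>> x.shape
(11, 31, 13)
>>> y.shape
()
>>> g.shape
(37, 7, 7)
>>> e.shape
(37, 7, 11)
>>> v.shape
(7, 31, 7)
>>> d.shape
(11, 7)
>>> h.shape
(7, 7, 31, 31)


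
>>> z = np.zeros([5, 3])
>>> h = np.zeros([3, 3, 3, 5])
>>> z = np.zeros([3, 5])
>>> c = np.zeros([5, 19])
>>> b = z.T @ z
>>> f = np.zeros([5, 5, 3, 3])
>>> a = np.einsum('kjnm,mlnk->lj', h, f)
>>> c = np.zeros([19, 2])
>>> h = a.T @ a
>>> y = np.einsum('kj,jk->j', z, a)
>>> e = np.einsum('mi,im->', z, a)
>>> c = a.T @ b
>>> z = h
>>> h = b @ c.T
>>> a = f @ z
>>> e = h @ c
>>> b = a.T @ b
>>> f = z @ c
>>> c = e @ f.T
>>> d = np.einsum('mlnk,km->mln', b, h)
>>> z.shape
(3, 3)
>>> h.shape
(5, 3)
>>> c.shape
(5, 3)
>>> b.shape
(3, 3, 5, 5)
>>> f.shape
(3, 5)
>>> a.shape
(5, 5, 3, 3)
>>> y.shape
(5,)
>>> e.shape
(5, 5)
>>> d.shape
(3, 3, 5)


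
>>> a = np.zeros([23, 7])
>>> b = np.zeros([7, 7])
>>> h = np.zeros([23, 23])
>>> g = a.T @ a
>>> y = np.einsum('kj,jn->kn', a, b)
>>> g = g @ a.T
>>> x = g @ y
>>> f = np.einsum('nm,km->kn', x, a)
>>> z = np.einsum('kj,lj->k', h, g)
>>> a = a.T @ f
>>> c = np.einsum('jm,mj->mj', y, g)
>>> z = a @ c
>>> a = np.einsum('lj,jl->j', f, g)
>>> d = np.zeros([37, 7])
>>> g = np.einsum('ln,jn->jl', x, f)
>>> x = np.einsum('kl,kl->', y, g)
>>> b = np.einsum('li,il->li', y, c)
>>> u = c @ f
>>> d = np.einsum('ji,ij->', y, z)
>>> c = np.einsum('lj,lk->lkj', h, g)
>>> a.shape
(7,)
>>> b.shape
(23, 7)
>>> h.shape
(23, 23)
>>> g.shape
(23, 7)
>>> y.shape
(23, 7)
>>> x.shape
()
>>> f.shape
(23, 7)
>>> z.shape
(7, 23)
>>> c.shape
(23, 7, 23)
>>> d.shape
()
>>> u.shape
(7, 7)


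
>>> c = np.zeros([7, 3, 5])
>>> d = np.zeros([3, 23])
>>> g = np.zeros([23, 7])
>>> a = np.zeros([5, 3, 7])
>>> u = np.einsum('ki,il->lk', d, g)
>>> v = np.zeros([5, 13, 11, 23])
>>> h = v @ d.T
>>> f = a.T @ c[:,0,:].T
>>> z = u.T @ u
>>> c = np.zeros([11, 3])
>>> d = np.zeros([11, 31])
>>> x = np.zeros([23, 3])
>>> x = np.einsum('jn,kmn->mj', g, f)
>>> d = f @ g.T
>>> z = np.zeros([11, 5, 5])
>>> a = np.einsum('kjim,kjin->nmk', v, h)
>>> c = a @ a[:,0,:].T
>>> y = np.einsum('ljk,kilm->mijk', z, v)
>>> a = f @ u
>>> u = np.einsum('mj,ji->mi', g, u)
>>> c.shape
(3, 23, 3)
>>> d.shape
(7, 3, 23)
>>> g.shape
(23, 7)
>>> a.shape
(7, 3, 3)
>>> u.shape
(23, 3)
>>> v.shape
(5, 13, 11, 23)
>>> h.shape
(5, 13, 11, 3)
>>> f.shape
(7, 3, 7)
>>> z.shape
(11, 5, 5)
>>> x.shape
(3, 23)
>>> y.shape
(23, 13, 5, 5)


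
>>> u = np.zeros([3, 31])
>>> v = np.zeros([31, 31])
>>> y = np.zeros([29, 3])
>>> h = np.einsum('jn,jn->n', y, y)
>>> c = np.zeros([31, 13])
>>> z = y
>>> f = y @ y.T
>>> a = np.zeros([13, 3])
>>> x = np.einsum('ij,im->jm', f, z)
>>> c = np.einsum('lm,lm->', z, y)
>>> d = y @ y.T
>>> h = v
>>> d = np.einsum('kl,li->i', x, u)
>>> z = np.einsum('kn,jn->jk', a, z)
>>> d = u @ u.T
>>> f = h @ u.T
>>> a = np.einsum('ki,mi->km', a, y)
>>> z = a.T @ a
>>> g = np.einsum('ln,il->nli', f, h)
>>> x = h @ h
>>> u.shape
(3, 31)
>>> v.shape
(31, 31)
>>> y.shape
(29, 3)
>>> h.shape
(31, 31)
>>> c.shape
()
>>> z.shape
(29, 29)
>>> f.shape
(31, 3)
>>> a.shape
(13, 29)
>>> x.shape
(31, 31)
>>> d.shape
(3, 3)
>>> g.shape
(3, 31, 31)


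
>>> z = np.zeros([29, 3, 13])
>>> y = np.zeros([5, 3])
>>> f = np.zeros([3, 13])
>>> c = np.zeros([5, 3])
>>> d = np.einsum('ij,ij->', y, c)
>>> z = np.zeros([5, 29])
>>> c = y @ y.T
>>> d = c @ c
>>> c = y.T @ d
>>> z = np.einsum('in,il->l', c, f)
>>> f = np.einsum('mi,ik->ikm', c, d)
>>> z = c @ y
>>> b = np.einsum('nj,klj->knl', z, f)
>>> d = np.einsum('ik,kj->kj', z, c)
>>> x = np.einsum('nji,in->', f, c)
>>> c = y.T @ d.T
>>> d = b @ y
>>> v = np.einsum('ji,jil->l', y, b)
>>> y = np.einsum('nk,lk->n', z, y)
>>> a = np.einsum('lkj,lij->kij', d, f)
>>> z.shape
(3, 3)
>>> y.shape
(3,)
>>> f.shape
(5, 5, 3)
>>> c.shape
(3, 3)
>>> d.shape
(5, 3, 3)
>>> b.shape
(5, 3, 5)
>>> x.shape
()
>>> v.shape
(5,)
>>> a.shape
(3, 5, 3)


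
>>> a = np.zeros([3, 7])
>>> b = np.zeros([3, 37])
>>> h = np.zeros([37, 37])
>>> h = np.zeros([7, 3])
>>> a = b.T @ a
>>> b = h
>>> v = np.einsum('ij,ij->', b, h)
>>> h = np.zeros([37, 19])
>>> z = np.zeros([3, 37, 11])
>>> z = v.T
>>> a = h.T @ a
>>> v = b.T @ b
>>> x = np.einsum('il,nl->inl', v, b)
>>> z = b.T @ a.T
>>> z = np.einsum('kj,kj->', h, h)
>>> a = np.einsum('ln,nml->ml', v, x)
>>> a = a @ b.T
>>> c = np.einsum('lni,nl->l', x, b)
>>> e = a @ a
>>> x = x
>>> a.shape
(7, 7)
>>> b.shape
(7, 3)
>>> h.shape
(37, 19)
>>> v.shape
(3, 3)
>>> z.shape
()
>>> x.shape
(3, 7, 3)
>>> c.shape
(3,)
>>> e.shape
(7, 7)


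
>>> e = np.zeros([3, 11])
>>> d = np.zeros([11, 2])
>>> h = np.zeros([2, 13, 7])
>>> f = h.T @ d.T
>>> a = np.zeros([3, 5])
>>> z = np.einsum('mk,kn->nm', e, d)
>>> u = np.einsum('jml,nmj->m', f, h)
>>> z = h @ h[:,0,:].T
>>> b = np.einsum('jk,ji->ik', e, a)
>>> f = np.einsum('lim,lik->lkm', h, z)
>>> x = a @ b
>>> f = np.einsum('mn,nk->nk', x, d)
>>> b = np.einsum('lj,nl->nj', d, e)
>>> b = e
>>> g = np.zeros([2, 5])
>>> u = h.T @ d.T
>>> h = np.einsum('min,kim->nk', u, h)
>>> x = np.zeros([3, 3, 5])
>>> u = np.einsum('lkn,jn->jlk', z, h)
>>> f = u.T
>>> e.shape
(3, 11)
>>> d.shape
(11, 2)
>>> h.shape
(11, 2)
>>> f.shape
(13, 2, 11)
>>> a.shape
(3, 5)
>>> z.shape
(2, 13, 2)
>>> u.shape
(11, 2, 13)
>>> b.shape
(3, 11)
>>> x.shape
(3, 3, 5)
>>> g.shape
(2, 5)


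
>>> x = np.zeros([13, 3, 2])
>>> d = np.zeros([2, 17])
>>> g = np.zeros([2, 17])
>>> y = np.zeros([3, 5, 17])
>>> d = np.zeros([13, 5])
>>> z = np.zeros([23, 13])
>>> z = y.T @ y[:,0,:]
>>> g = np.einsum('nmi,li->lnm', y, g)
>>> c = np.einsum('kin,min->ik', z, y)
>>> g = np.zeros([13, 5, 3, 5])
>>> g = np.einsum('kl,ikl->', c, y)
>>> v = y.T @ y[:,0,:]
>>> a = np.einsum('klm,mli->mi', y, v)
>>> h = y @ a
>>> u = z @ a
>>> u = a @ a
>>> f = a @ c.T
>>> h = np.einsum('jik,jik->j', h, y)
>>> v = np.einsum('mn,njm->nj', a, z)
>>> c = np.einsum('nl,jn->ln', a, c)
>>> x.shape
(13, 3, 2)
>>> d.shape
(13, 5)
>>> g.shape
()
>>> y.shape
(3, 5, 17)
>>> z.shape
(17, 5, 17)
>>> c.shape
(17, 17)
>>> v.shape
(17, 5)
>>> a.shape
(17, 17)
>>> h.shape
(3,)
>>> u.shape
(17, 17)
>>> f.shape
(17, 5)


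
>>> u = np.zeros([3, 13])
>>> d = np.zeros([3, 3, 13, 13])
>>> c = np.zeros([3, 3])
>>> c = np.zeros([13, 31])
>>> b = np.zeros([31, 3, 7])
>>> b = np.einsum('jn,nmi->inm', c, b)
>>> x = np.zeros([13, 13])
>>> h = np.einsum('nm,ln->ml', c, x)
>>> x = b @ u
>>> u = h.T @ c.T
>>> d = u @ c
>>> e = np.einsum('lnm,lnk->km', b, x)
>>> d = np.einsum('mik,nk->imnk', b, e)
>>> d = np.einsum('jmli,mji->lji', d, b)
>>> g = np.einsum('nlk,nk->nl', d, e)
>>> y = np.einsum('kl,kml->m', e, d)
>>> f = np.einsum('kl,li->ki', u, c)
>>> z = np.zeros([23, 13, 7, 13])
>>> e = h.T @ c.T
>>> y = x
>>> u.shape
(13, 13)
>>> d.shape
(13, 31, 3)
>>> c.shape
(13, 31)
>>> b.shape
(7, 31, 3)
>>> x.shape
(7, 31, 13)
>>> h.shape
(31, 13)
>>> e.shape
(13, 13)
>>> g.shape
(13, 31)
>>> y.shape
(7, 31, 13)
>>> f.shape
(13, 31)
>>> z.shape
(23, 13, 7, 13)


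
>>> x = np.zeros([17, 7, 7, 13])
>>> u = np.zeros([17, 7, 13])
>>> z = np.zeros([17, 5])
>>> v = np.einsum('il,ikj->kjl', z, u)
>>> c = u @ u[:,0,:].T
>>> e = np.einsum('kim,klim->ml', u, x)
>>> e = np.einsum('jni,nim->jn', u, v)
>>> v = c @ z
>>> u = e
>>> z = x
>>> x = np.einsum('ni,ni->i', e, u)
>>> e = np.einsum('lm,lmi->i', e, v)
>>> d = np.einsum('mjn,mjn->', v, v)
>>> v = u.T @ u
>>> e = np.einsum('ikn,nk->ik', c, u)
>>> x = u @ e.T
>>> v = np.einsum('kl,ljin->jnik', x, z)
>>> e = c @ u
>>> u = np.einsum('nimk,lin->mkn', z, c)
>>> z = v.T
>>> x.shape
(17, 17)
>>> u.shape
(7, 13, 17)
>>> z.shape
(17, 7, 13, 7)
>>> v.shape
(7, 13, 7, 17)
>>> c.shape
(17, 7, 17)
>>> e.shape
(17, 7, 7)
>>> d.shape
()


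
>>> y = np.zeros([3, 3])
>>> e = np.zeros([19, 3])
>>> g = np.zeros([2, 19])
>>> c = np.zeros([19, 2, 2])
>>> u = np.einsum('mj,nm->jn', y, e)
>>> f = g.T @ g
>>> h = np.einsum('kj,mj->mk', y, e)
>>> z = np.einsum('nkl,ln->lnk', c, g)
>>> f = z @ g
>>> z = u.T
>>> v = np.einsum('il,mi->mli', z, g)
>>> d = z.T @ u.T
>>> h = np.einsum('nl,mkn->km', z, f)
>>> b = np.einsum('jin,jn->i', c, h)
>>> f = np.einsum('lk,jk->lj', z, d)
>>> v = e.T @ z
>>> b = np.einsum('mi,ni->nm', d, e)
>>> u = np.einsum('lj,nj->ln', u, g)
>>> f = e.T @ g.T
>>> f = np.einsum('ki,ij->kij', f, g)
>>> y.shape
(3, 3)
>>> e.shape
(19, 3)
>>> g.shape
(2, 19)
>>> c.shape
(19, 2, 2)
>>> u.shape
(3, 2)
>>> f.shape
(3, 2, 19)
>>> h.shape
(19, 2)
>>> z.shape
(19, 3)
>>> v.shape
(3, 3)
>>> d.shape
(3, 3)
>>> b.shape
(19, 3)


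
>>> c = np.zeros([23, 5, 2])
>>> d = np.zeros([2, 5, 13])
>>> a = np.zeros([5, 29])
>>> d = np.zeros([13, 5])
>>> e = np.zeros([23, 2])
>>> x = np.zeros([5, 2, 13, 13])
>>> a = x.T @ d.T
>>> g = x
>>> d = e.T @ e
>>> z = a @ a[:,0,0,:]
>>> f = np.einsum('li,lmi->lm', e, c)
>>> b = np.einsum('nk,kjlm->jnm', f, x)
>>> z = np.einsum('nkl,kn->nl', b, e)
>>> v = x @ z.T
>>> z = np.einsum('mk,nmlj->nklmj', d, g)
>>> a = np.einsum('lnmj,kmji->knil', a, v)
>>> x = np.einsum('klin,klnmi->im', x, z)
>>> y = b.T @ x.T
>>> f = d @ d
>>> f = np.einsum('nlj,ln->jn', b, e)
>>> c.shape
(23, 5, 2)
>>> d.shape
(2, 2)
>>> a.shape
(5, 13, 2, 13)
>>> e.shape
(23, 2)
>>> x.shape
(13, 2)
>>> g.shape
(5, 2, 13, 13)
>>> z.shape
(5, 2, 13, 2, 13)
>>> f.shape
(13, 2)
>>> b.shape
(2, 23, 13)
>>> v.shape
(5, 2, 13, 2)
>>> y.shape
(13, 23, 13)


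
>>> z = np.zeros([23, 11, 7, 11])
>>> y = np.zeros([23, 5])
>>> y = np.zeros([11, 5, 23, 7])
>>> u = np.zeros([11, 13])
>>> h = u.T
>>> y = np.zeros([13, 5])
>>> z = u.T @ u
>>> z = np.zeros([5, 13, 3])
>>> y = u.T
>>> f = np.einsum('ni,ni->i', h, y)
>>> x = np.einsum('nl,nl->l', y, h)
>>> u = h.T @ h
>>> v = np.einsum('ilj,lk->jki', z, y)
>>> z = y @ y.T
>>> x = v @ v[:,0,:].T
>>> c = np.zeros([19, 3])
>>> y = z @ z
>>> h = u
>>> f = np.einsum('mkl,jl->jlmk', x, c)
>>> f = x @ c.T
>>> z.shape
(13, 13)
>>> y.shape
(13, 13)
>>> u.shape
(11, 11)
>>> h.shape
(11, 11)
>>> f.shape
(3, 11, 19)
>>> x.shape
(3, 11, 3)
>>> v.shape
(3, 11, 5)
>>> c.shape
(19, 3)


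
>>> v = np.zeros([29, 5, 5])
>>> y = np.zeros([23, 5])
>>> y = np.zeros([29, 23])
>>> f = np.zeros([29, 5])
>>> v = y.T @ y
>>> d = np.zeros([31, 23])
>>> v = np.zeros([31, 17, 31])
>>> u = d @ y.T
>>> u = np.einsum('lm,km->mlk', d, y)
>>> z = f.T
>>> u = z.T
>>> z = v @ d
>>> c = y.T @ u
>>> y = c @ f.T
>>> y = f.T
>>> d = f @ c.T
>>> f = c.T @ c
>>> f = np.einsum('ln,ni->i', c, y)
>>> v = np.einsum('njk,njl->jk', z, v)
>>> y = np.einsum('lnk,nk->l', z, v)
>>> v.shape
(17, 23)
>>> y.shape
(31,)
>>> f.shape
(29,)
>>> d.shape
(29, 23)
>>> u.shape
(29, 5)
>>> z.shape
(31, 17, 23)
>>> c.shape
(23, 5)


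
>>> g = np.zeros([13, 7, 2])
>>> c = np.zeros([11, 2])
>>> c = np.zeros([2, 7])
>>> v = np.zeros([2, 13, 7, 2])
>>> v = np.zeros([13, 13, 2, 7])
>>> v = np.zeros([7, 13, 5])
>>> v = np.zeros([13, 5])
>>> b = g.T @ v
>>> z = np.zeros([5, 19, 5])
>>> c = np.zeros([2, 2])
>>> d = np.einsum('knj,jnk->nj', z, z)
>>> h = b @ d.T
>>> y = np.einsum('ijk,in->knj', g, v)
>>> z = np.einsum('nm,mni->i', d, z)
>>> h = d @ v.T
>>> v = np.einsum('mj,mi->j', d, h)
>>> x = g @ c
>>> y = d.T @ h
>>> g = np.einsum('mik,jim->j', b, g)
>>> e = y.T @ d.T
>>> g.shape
(13,)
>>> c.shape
(2, 2)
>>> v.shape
(5,)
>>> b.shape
(2, 7, 5)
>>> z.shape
(5,)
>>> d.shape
(19, 5)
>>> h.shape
(19, 13)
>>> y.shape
(5, 13)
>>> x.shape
(13, 7, 2)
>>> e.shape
(13, 19)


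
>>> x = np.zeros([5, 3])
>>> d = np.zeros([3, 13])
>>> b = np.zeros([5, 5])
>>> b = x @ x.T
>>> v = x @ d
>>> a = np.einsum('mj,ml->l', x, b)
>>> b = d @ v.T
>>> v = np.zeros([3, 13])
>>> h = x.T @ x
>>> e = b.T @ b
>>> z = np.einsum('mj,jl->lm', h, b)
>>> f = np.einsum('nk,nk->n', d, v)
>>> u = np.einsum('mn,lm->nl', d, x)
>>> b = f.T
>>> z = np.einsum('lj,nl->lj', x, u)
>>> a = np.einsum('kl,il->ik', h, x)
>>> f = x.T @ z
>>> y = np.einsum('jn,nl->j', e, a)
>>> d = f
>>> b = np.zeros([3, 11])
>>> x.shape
(5, 3)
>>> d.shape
(3, 3)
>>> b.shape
(3, 11)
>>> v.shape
(3, 13)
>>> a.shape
(5, 3)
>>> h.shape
(3, 3)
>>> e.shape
(5, 5)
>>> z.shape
(5, 3)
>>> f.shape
(3, 3)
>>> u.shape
(13, 5)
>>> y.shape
(5,)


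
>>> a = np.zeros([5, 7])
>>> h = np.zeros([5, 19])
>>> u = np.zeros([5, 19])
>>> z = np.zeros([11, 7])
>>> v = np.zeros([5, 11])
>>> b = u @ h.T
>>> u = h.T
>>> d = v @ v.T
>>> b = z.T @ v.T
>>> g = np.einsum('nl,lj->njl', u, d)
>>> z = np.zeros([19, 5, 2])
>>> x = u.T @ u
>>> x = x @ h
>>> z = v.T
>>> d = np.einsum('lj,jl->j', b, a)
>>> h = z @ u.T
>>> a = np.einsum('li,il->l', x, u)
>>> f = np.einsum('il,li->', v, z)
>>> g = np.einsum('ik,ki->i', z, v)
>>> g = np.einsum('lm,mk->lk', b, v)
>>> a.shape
(5,)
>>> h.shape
(11, 19)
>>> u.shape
(19, 5)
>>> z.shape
(11, 5)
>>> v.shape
(5, 11)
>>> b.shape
(7, 5)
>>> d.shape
(5,)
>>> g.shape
(7, 11)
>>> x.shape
(5, 19)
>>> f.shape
()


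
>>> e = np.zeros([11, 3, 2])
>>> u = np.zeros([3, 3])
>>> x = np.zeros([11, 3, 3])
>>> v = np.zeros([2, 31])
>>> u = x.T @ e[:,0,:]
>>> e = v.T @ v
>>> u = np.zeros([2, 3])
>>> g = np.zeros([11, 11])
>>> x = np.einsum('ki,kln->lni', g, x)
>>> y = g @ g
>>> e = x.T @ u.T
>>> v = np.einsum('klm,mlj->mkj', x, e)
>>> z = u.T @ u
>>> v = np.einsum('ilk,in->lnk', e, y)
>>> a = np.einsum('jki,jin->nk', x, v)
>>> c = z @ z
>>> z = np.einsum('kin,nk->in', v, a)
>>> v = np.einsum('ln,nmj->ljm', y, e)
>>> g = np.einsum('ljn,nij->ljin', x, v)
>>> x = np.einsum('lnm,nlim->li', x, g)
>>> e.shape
(11, 3, 2)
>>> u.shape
(2, 3)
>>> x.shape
(3, 2)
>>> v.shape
(11, 2, 3)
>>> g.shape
(3, 3, 2, 11)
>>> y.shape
(11, 11)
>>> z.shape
(11, 2)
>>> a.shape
(2, 3)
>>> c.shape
(3, 3)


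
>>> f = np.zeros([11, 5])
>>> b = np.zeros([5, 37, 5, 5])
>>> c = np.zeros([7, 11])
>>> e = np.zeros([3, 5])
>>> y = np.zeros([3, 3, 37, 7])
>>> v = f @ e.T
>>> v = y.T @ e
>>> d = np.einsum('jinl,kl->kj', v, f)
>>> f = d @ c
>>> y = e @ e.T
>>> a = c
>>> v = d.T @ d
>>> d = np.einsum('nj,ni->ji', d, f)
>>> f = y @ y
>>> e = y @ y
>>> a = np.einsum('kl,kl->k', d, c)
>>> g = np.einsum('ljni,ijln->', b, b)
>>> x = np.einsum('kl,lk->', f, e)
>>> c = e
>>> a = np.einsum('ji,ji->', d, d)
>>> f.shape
(3, 3)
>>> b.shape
(5, 37, 5, 5)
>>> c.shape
(3, 3)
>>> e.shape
(3, 3)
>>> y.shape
(3, 3)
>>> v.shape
(7, 7)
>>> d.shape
(7, 11)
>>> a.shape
()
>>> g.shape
()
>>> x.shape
()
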